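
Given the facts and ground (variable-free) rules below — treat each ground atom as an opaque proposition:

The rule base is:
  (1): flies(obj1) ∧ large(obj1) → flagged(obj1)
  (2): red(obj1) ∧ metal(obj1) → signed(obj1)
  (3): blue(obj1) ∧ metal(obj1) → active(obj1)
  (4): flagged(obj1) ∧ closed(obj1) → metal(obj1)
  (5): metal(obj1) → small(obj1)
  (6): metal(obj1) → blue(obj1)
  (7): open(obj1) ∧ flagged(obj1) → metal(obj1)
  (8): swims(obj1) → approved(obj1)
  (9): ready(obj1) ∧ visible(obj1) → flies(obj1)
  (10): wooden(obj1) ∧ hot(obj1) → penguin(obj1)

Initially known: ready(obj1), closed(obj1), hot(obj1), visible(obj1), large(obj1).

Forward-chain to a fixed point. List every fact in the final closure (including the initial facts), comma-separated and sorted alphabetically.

active(obj1), blue(obj1), closed(obj1), flagged(obj1), flies(obj1), hot(obj1), large(obj1), metal(obj1), ready(obj1), small(obj1), visible(obj1)

Round 1: (9) [ready(obj1) ∧ visible(obj1) → flies(obj1)]. Adds flies(obj1).
Round 2: (1) [flies(obj1) ∧ large(obj1) → flagged(obj1)]. Adds flagged(obj1).
Round 3: (4) [flagged(obj1) ∧ closed(obj1) → metal(obj1)]. Adds metal(obj1).
Round 4: (5) [metal(obj1) → small(obj1)]; (6) [metal(obj1) → blue(obj1)]. Adds small(obj1), blue(obj1).
Round 5: (3) [blue(obj1) ∧ metal(obj1) → active(obj1)]. Adds active(obj1).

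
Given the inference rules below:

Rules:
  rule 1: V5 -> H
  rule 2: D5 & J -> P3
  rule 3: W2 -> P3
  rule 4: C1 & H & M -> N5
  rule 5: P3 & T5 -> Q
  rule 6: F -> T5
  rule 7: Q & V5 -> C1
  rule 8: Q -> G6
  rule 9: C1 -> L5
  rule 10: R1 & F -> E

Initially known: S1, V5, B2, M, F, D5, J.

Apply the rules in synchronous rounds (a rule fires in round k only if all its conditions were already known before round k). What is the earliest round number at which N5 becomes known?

Round 1: rule 1 [V5 -> H]; rule 2 [D5 & J -> P3]; rule 6 [F -> T5]. New: H, P3, T5.
Round 2: rule 5 [P3 & T5 -> Q]. New: Q.
Round 3: rule 7 [Q & V5 -> C1]; rule 8 [Q -> G6]. New: C1, G6.
Round 4: rule 4 [C1 & H & M -> N5]; rule 9 [C1 -> L5]. New: N5, L5.
N5 first appears in round 4.

4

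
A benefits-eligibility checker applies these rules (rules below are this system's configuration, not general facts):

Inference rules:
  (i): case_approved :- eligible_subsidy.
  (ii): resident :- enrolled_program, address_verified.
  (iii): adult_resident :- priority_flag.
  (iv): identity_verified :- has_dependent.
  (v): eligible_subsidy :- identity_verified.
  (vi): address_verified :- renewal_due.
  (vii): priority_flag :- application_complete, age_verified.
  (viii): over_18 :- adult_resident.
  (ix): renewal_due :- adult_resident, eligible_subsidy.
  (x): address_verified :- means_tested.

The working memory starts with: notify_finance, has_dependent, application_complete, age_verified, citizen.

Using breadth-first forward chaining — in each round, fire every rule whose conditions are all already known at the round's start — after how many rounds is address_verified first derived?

Round 1 fires (iv), (vii), giving identity_verified, priority_flag.
Round 2 fires (iii), (v), giving adult_resident, eligible_subsidy.
Round 3 fires (i), (viii), (ix), giving case_approved, over_18, renewal_due.
Round 4 fires (vi), giving address_verified.
address_verified first appears in round 4.

4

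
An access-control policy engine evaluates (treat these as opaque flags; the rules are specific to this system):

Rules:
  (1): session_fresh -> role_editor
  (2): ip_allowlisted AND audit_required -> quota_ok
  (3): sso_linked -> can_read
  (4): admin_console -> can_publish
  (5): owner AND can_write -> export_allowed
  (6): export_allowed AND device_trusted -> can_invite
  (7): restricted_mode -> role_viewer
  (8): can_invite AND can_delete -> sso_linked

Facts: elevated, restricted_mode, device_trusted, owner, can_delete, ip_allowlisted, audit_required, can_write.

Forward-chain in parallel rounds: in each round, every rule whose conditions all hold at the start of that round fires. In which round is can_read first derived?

Round 1 — (2), (5), (7), derive quota_ok, export_allowed, role_viewer.
Round 2 — (6), derive can_invite.
Round 3 — (8), derive sso_linked.
Round 4 — (3), derive can_read.
can_read first appears in round 4.

4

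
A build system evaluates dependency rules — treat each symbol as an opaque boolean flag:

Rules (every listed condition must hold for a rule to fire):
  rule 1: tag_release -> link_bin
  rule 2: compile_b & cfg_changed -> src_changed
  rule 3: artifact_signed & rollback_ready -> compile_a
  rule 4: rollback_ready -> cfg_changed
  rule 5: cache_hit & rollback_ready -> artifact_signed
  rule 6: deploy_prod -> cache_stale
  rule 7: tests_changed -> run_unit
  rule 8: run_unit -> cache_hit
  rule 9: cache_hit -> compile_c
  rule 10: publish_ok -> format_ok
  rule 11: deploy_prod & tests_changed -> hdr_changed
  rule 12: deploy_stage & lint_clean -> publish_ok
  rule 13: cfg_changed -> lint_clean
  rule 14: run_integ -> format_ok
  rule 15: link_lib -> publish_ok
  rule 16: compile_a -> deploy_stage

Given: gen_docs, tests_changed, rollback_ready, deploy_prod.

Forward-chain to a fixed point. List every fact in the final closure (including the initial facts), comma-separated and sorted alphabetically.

[1] rule 4 [rollback_ready -> cfg_changed]; rule 6 [deploy_prod -> cache_stale]; rule 7 [tests_changed -> run_unit]; rule 11 [deploy_prod & tests_changed -> hdr_changed]. ⇒ new: cfg_changed, cache_stale, run_unit, hdr_changed.
[2] rule 8 [run_unit -> cache_hit]; rule 13 [cfg_changed -> lint_clean]. ⇒ new: cache_hit, lint_clean.
[3] rule 5 [cache_hit & rollback_ready -> artifact_signed]; rule 9 [cache_hit -> compile_c]. ⇒ new: artifact_signed, compile_c.
[4] rule 3 [artifact_signed & rollback_ready -> compile_a]. ⇒ new: compile_a.
[5] rule 16 [compile_a -> deploy_stage]. ⇒ new: deploy_stage.
[6] rule 12 [deploy_stage & lint_clean -> publish_ok]. ⇒ new: publish_ok.
[7] rule 10 [publish_ok -> format_ok]. ⇒ new: format_ok.

artifact_signed, cache_hit, cache_stale, cfg_changed, compile_a, compile_c, deploy_prod, deploy_stage, format_ok, gen_docs, hdr_changed, lint_clean, publish_ok, rollback_ready, run_unit, tests_changed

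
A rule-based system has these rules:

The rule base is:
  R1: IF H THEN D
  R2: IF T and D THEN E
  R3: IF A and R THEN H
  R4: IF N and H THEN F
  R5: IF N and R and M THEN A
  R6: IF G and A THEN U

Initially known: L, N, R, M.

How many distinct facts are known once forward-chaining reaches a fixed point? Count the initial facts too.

8

Round 1: R5 [IF N and R and M THEN A]. Adds A.
Round 2: R3 [IF A and R THEN H]. Adds H.
Round 3: R1 [IF H THEN D]; R4 [IF N and H THEN F]. Adds D, F.
Closure: {A, D, F, H, L, M, N, R} — 8 facts.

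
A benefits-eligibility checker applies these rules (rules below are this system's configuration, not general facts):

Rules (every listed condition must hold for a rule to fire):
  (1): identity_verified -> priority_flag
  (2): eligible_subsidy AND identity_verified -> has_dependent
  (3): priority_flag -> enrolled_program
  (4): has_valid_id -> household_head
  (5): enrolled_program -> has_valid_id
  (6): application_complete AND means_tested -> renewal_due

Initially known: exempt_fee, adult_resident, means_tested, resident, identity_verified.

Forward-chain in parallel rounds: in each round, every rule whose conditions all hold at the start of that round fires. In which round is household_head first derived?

Round 1: (1) [identity_verified -> priority_flag]. New: priority_flag.
Round 2: (3) [priority_flag -> enrolled_program]. New: enrolled_program.
Round 3: (5) [enrolled_program -> has_valid_id]. New: has_valid_id.
Round 4: (4) [has_valid_id -> household_head]. New: household_head.
household_head first appears in round 4.

4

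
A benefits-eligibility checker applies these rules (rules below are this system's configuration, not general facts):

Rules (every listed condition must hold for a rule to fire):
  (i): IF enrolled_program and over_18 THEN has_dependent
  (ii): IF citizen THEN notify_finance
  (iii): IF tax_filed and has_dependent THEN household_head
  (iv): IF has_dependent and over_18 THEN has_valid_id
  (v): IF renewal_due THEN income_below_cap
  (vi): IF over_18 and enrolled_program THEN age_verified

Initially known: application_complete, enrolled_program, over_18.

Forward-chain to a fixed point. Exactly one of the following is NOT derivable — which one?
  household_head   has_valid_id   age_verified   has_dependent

Round 1: (i) [IF enrolled_program and over_18 THEN has_dependent]; (vi) [IF over_18 and enrolled_program THEN age_verified]. Adds has_dependent, age_verified.
Round 2: (iv) [IF has_dependent and over_18 THEN has_valid_id]. Adds has_valid_id.
Derived: has_valid_id (round 2), has_dependent (round 1), age_verified (round 1). household_head never appears in any round.

household_head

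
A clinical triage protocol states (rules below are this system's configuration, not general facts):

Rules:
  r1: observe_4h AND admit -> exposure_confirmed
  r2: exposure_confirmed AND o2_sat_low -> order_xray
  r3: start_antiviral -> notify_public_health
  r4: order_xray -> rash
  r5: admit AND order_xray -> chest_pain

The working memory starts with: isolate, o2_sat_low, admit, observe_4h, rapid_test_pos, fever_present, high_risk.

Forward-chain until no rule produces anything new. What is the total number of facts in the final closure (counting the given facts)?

Round 1 fires r1, giving exposure_confirmed.
Round 2 fires r2, giving order_xray.
Round 3 fires r4, r5, giving rash, chest_pain.
Closure: {admit, chest_pain, exposure_confirmed, fever_present, high_risk, isolate, o2_sat_low, observe_4h, order_xray, rapid_test_pos, rash} — 11 facts.

11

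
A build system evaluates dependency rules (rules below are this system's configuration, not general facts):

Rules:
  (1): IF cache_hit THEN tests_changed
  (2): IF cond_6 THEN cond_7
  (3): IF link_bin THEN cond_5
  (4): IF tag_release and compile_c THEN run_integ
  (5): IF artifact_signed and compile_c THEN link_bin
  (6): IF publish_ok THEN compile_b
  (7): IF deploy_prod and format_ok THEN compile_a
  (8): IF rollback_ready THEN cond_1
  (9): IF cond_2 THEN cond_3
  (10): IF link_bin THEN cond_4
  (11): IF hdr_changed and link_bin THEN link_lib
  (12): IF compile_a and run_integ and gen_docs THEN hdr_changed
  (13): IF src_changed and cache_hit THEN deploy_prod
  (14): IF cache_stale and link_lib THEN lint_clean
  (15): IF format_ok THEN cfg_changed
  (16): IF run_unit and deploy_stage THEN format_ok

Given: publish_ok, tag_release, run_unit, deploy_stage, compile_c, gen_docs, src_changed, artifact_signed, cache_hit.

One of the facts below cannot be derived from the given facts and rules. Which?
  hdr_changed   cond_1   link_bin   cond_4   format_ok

cond_1

Round 1: (1) [IF cache_hit THEN tests_changed]; (4) [IF tag_release and compile_c THEN run_integ]; (5) [IF artifact_signed and compile_c THEN link_bin]; (6) [IF publish_ok THEN compile_b]; (13) [IF src_changed and cache_hit THEN deploy_prod]; (16) [IF run_unit and deploy_stage THEN format_ok]. New: tests_changed, run_integ, link_bin, compile_b, deploy_prod, format_ok.
Round 2: (3) [IF link_bin THEN cond_5]; (7) [IF deploy_prod and format_ok THEN compile_a]; (10) [IF link_bin THEN cond_4]; (15) [IF format_ok THEN cfg_changed]. New: cond_5, compile_a, cond_4, cfg_changed.
Round 3: (12) [IF compile_a and run_integ and gen_docs THEN hdr_changed]. New: hdr_changed.
Round 4: (11) [IF hdr_changed and link_bin THEN link_lib]. New: link_lib.
Derived: cond_4 (round 2), hdr_changed (round 3), link_bin (round 1), format_ok (round 1). cond_1 never appears in any round.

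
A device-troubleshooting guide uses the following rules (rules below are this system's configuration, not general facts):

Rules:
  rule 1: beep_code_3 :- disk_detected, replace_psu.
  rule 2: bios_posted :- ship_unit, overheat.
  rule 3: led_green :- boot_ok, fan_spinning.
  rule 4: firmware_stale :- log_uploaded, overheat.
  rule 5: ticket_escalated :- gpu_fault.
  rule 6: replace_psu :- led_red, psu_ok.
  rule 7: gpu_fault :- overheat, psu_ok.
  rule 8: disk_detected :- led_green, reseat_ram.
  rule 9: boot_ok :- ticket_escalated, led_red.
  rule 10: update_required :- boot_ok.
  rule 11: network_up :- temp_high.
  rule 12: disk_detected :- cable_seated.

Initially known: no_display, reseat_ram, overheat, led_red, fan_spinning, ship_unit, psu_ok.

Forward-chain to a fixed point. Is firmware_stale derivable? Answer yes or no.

no

Round 1: rule 2 [bios_posted :- ship_unit, overheat.]; rule 6 [replace_psu :- led_red, psu_ok.]; rule 7 [gpu_fault :- overheat, psu_ok.]. Adds bios_posted, replace_psu, gpu_fault.
Round 2: rule 5 [ticket_escalated :- gpu_fault.]. Adds ticket_escalated.
Round 3: rule 9 [boot_ok :- ticket_escalated, led_red.]. Adds boot_ok.
Round 4: rule 3 [led_green :- boot_ok, fan_spinning.]; rule 10 [update_required :- boot_ok.]. Adds led_green, update_required.
Round 5: rule 8 [disk_detected :- led_green, reseat_ram.]. Adds disk_detected.
Round 6: rule 1 [beep_code_3 :- disk_detected, replace_psu.]. Adds beep_code_3.
Fixed point reached. firmware_stale is concluded only by rule 4; rule 4 needs log_uploaded (never derived).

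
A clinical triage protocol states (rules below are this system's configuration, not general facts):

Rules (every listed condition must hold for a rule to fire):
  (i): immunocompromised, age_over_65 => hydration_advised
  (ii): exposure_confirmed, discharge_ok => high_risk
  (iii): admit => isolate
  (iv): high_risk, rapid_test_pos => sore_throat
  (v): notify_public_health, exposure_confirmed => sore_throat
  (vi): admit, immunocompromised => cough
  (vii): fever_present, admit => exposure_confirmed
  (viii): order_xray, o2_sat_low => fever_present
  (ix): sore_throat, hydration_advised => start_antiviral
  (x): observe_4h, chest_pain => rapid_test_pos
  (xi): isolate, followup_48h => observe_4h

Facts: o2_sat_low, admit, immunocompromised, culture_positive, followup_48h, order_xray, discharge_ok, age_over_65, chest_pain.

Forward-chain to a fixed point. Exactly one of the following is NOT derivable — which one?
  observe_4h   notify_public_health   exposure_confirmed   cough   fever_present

Round 1: (i) [immunocompromised, age_over_65 => hydration_advised]; (iii) [admit => isolate]; (vi) [admit, immunocompromised => cough]; (viii) [order_xray, o2_sat_low => fever_present]. New: hydration_advised, isolate, cough, fever_present.
Round 2: (vii) [fever_present, admit => exposure_confirmed]; (xi) [isolate, followup_48h => observe_4h]. New: exposure_confirmed, observe_4h.
Round 3: (ii) [exposure_confirmed, discharge_ok => high_risk]; (x) [observe_4h, chest_pain => rapid_test_pos]. New: high_risk, rapid_test_pos.
Round 4: (iv) [high_risk, rapid_test_pos => sore_throat]. New: sore_throat.
Round 5: (ix) [sore_throat, hydration_advised => start_antiviral]. New: start_antiviral.
Derived: observe_4h (round 2), cough (round 1), exposure_confirmed (round 2), fever_present (round 1). notify_public_health never appears in any round.

notify_public_health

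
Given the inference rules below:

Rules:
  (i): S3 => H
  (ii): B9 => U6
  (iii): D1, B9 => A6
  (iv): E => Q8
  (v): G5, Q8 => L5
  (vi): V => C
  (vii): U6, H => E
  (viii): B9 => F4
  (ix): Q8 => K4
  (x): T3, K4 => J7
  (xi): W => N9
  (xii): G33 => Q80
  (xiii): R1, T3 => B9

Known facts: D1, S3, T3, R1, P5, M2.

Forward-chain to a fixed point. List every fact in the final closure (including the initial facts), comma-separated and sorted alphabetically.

A6, B9, D1, E, F4, H, J7, K4, M2, P5, Q8, R1, S3, T3, U6

Round 1: (i) [S3 => H]; (xiii) [R1, T3 => B9]. Adds H, B9.
Round 2: (ii) [B9 => U6]; (iii) [D1, B9 => A6]; (viii) [B9 => F4]. Adds U6, A6, F4.
Round 3: (vii) [U6, H => E]. Adds E.
Round 4: (iv) [E => Q8]. Adds Q8.
Round 5: (ix) [Q8 => K4]. Adds K4.
Round 6: (x) [T3, K4 => J7]. Adds J7.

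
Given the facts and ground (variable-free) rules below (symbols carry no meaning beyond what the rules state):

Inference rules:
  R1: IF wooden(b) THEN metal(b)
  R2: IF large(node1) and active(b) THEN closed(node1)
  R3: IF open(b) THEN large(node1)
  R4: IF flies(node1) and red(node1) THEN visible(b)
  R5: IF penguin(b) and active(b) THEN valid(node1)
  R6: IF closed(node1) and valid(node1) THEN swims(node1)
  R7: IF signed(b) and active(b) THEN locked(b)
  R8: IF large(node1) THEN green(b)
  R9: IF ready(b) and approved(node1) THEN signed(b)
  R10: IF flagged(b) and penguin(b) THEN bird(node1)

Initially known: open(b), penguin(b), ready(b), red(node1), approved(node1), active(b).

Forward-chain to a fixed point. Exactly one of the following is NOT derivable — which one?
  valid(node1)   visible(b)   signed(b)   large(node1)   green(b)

Round 1 fires R3, R5, R9, giving large(node1), valid(node1), signed(b).
Round 2 fires R2, R7, R8, giving closed(node1), locked(b), green(b).
Round 3 fires R6, giving swims(node1).
Derived: green(b) (round 2), signed(b) (round 1), large(node1) (round 1), valid(node1) (round 1). visible(b) never appears in any round.

visible(b)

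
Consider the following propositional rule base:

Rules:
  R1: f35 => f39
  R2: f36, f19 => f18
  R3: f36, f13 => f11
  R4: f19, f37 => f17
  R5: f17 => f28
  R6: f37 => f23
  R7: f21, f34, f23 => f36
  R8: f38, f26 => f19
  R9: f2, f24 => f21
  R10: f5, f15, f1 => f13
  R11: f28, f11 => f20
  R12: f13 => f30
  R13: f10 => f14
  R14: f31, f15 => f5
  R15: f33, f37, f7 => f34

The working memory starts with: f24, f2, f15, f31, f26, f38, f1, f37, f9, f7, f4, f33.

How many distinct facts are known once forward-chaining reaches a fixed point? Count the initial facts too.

25

Round 1 — R6, R8, R9, R14, R15, derive f23, f19, f21, f5, f34.
Round 2 — R4, R7, R10, derive f17, f36, f13.
Round 3 — R2, R3, R5, R12, derive f18, f11, f28, f30.
Round 4 — R11, derive f20.
Closure: {f1, f11, f13, f15, f17, f18, f19, f2, f20, f21, f23, f24, f26, f28, f30, f31, f33, f34, f36, f37, f38, f4, f5, f7, f9} — 25 facts.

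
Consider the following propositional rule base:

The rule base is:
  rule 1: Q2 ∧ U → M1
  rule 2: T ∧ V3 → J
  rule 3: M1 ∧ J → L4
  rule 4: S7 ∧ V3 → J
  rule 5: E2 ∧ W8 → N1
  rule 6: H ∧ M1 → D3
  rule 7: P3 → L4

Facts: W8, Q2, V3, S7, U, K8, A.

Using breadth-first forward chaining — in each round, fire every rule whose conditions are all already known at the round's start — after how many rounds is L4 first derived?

2

Round 1 fires rule 1, rule 4, giving M1, J.
Round 2 fires rule 3, giving L4.
L4 first appears in round 2.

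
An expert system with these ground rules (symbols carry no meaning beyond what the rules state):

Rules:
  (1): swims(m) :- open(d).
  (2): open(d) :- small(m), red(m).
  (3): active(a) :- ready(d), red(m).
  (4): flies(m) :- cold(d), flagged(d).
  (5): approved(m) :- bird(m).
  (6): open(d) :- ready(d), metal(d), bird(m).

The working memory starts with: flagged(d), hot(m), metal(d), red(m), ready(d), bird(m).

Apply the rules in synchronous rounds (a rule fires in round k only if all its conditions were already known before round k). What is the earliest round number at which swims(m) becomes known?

2

Round 1: (3) [active(a) :- ready(d), red(m).]; (5) [approved(m) :- bird(m).]; (6) [open(d) :- ready(d), metal(d), bird(m).]. Adds active(a), approved(m), open(d).
Round 2: (1) [swims(m) :- open(d).]. Adds swims(m).
swims(m) first appears in round 2.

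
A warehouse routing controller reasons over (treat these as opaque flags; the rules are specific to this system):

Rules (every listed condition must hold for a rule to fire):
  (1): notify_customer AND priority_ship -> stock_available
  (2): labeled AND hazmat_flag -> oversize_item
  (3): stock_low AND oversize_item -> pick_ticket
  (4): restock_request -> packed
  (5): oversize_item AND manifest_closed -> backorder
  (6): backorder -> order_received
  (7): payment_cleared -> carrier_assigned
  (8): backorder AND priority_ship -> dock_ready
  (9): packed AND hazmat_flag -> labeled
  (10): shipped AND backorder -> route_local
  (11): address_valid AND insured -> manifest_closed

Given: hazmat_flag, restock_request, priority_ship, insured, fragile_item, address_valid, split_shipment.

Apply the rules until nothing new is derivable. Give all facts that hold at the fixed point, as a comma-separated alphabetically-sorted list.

address_valid, backorder, dock_ready, fragile_item, hazmat_flag, insured, labeled, manifest_closed, order_received, oversize_item, packed, priority_ship, restock_request, split_shipment

Round 1 — (4), (11), derive packed, manifest_closed.
Round 2 — (9), derive labeled.
Round 3 — (2), derive oversize_item.
Round 4 — (5), derive backorder.
Round 5 — (6), (8), derive order_received, dock_ready.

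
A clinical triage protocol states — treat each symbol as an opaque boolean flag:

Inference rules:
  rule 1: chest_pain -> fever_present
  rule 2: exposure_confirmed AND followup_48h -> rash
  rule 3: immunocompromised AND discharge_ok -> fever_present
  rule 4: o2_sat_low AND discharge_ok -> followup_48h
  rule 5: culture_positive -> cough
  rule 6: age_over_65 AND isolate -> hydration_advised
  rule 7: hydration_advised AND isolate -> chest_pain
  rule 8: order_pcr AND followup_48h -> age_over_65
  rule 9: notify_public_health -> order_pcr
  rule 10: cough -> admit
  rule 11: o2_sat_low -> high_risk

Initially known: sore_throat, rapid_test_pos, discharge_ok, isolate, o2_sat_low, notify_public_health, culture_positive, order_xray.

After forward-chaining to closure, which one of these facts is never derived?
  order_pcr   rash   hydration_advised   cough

rash

Round 1: rule 4 [o2_sat_low AND discharge_ok -> followup_48h]; rule 5 [culture_positive -> cough]; rule 9 [notify_public_health -> order_pcr]; rule 11 [o2_sat_low -> high_risk]. Adds followup_48h, cough, order_pcr, high_risk.
Round 2: rule 8 [order_pcr AND followup_48h -> age_over_65]; rule 10 [cough -> admit]. Adds age_over_65, admit.
Round 3: rule 6 [age_over_65 AND isolate -> hydration_advised]. Adds hydration_advised.
Round 4: rule 7 [hydration_advised AND isolate -> chest_pain]. Adds chest_pain.
Round 5: rule 1 [chest_pain -> fever_present]. Adds fever_present.
Derived: order_pcr (round 1), hydration_advised (round 3), cough (round 1). rash never appears in any round.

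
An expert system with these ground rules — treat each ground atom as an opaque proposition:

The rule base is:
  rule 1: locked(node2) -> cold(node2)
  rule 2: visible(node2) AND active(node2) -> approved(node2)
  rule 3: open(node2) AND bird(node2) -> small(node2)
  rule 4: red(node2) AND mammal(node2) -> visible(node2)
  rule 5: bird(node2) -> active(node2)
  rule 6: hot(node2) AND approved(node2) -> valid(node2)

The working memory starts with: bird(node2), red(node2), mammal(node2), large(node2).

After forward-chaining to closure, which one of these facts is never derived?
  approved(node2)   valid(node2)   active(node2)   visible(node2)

[1] rule 4 [red(node2) AND mammal(node2) -> visible(node2)]; rule 5 [bird(node2) -> active(node2)]. ⇒ new: visible(node2), active(node2).
[2] rule 2 [visible(node2) AND active(node2) -> approved(node2)]. ⇒ new: approved(node2).
Derived: active(node2) (round 1), approved(node2) (round 2), visible(node2) (round 1). valid(node2) never appears in any round.

valid(node2)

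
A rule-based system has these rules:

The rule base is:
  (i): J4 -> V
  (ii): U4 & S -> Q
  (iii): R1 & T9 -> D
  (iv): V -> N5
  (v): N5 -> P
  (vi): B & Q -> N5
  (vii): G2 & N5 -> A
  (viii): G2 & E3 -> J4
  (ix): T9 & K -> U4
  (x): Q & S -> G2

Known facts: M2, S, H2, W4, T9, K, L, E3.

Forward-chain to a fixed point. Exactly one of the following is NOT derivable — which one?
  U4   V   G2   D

D

[1] (ix) [T9 & K -> U4]. ⇒ new: U4.
[2] (ii) [U4 & S -> Q]. ⇒ new: Q.
[3] (x) [Q & S -> G2]. ⇒ new: G2.
[4] (viii) [G2 & E3 -> J4]. ⇒ new: J4.
[5] (i) [J4 -> V]. ⇒ new: V.
[6] (iv) [V -> N5]. ⇒ new: N5.
[7] (v) [N5 -> P]; (vii) [G2 & N5 -> A]. ⇒ new: P, A.
Derived: U4 (round 1), V (round 5), G2 (round 3). D never appears in any round.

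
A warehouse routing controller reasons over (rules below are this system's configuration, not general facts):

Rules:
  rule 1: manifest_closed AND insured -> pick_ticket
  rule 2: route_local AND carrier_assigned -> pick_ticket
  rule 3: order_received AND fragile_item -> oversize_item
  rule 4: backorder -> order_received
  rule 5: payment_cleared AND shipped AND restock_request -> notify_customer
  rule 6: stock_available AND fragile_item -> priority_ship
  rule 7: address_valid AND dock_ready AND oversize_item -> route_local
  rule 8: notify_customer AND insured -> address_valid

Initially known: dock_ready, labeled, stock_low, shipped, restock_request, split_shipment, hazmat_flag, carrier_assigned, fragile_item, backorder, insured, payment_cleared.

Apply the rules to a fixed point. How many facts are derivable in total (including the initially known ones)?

18

Round 1 fires rule 4, rule 5, giving order_received, notify_customer.
Round 2 fires rule 3, rule 8, giving oversize_item, address_valid.
Round 3 fires rule 7, giving route_local.
Round 4 fires rule 2, giving pick_ticket.
Closure: {address_valid, backorder, carrier_assigned, dock_ready, fragile_item, hazmat_flag, insured, labeled, notify_customer, order_received, oversize_item, payment_cleared, pick_ticket, restock_request, route_local, shipped, split_shipment, stock_low} — 18 facts.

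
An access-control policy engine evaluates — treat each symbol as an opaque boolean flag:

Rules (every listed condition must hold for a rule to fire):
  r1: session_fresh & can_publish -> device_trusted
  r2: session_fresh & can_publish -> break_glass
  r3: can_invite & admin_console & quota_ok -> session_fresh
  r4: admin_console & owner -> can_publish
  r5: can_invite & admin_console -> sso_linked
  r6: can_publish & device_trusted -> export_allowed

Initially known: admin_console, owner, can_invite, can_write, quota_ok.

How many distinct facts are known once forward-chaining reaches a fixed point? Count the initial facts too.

11

Round 1: r3 [can_invite & admin_console & quota_ok -> session_fresh]; r4 [admin_console & owner -> can_publish]; r5 [can_invite & admin_console -> sso_linked]. New: session_fresh, can_publish, sso_linked.
Round 2: r1 [session_fresh & can_publish -> device_trusted]; r2 [session_fresh & can_publish -> break_glass]. New: device_trusted, break_glass.
Round 3: r6 [can_publish & device_trusted -> export_allowed]. New: export_allowed.
Closure: {admin_console, break_glass, can_invite, can_publish, can_write, device_trusted, export_allowed, owner, quota_ok, session_fresh, sso_linked} — 11 facts.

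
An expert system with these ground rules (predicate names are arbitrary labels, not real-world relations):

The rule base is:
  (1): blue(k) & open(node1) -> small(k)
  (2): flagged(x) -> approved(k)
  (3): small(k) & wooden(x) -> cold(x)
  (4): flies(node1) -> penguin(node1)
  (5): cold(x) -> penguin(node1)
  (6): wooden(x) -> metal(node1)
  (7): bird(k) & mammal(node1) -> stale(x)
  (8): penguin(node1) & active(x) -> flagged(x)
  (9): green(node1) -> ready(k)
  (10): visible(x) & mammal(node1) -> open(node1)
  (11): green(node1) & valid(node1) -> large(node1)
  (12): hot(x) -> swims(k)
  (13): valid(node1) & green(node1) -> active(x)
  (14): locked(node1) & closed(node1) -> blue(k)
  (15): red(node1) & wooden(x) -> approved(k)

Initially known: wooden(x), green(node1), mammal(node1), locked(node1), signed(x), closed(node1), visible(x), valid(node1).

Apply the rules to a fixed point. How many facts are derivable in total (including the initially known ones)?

Round 1 fires (6), (9), (10), (11), (13), (14), giving metal(node1), ready(k), open(node1), large(node1), active(x), blue(k).
Round 2 fires (1), giving small(k).
Round 3 fires (3), giving cold(x).
Round 4 fires (5), giving penguin(node1).
Round 5 fires (8), giving flagged(x).
Round 6 fires (2), giving approved(k).
Closure: {active(x), approved(k), blue(k), closed(node1), cold(x), flagged(x), green(node1), large(node1), locked(node1), mammal(node1), metal(node1), open(node1), penguin(node1), ready(k), signed(x), small(k), valid(node1), visible(x), wooden(x)} — 19 facts.

19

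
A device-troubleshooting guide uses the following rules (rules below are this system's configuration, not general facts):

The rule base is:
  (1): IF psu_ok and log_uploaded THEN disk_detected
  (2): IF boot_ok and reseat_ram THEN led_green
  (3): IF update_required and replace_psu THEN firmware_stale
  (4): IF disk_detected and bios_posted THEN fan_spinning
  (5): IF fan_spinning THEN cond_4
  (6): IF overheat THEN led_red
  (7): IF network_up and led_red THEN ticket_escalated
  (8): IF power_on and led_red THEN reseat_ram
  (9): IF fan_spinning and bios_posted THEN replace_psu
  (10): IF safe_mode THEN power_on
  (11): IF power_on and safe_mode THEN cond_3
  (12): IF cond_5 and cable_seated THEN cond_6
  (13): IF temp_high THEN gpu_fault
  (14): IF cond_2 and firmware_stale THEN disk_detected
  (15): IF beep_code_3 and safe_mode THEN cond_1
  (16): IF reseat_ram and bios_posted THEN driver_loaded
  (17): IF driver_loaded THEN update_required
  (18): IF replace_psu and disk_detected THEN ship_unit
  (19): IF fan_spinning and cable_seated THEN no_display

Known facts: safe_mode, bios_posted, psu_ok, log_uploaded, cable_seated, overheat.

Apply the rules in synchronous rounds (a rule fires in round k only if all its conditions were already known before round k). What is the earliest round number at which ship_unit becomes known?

4

Round 1 — (1), (6), (10), derive disk_detected, led_red, power_on.
Round 2 — (4), (8), (11), derive fan_spinning, reseat_ram, cond_3.
Round 3 — (5), (9), (16), (19), derive cond_4, replace_psu, driver_loaded, no_display.
Round 4 — (17), (18), derive update_required, ship_unit.
ship_unit first appears in round 4.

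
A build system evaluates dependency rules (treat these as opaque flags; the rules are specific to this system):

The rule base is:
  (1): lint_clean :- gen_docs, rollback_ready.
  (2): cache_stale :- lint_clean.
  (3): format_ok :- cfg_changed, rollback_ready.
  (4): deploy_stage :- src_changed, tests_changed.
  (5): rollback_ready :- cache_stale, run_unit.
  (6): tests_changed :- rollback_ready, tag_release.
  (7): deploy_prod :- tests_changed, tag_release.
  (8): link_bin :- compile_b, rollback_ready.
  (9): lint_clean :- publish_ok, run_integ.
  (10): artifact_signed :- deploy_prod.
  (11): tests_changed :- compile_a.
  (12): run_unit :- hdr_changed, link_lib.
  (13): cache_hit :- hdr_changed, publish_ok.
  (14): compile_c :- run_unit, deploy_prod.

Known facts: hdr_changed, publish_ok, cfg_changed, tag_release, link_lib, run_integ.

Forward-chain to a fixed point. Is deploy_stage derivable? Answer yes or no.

no

Round 1 — (9), (12), (13), derive lint_clean, run_unit, cache_hit.
Round 2 — (2), derive cache_stale.
Round 3 — (5), derive rollback_ready.
Round 4 — (3), (6), derive format_ok, tests_changed.
Round 5 — (7), derive deploy_prod.
Round 6 — (10), (14), derive artifact_signed, compile_c.
Fixed point reached. deploy_stage is concluded only by (4); (4) needs src_changed (never derived).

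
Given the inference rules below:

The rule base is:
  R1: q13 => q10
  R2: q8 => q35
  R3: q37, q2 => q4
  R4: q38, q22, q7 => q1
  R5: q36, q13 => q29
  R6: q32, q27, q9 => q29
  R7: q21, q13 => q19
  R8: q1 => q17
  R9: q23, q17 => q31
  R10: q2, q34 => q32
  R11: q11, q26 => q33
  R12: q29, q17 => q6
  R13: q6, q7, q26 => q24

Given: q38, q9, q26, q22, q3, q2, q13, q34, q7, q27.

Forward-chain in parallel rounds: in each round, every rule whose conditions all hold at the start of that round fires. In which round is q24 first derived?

[1] R1 [q13 => q10]; R4 [q38, q22, q7 => q1]; R10 [q2, q34 => q32]. ⇒ new: q10, q1, q32.
[2] R6 [q32, q27, q9 => q29]; R8 [q1 => q17]. ⇒ new: q29, q17.
[3] R12 [q29, q17 => q6]. ⇒ new: q6.
[4] R13 [q6, q7, q26 => q24]. ⇒ new: q24.
q24 first appears in round 4.

4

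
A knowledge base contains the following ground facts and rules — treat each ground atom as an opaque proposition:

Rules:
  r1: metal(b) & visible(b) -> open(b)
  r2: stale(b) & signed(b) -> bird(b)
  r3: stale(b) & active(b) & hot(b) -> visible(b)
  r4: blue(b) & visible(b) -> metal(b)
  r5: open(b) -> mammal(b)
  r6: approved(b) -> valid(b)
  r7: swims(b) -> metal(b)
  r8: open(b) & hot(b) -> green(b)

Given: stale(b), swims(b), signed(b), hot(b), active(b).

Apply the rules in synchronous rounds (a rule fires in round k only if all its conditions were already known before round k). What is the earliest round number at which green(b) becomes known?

3

Round 1 — r2, r3, r7, derive bird(b), visible(b), metal(b).
Round 2 — r1, derive open(b).
Round 3 — r5, r8, derive mammal(b), green(b).
green(b) first appears in round 3.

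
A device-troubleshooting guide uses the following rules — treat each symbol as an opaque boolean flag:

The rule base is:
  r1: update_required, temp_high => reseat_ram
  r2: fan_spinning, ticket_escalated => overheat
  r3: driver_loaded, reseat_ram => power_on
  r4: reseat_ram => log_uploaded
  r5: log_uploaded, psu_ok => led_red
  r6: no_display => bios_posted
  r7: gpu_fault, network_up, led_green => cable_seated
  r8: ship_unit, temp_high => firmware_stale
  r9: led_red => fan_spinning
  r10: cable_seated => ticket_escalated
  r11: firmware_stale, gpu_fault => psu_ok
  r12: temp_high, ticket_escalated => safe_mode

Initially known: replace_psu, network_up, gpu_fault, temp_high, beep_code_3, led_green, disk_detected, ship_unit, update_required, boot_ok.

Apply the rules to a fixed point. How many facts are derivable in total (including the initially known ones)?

Round 1 — r1, r7, r8, derive reseat_ram, cable_seated, firmware_stale.
Round 2 — r4, r10, r11, derive log_uploaded, ticket_escalated, psu_ok.
Round 3 — r5, r12, derive led_red, safe_mode.
Round 4 — r9, derive fan_spinning.
Round 5 — r2, derive overheat.
Closure: {beep_code_3, boot_ok, cable_seated, disk_detected, fan_spinning, firmware_stale, gpu_fault, led_green, led_red, log_uploaded, network_up, overheat, psu_ok, replace_psu, reseat_ram, safe_mode, ship_unit, temp_high, ticket_escalated, update_required} — 20 facts.

20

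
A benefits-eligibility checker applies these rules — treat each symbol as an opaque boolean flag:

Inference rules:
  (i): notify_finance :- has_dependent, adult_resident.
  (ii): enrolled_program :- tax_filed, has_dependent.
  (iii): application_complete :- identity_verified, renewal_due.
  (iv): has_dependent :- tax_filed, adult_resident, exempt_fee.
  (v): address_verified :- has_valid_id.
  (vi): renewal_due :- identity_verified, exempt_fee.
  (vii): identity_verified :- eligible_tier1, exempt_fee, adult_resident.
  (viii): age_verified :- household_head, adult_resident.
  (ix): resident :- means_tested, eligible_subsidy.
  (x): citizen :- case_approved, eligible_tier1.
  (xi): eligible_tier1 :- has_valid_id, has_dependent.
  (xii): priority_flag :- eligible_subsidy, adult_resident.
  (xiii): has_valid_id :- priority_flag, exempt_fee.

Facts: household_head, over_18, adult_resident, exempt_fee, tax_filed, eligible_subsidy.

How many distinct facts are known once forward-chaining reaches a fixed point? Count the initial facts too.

Round 1 fires (iv), (viii), (xii), giving has_dependent, age_verified, priority_flag.
Round 2 fires (i), (ii), (xiii), giving notify_finance, enrolled_program, has_valid_id.
Round 3 fires (v), (xi), giving address_verified, eligible_tier1.
Round 4 fires (vii), giving identity_verified.
Round 5 fires (vi), giving renewal_due.
Round 6 fires (iii), giving application_complete.
Closure: {address_verified, adult_resident, age_verified, application_complete, eligible_subsidy, eligible_tier1, enrolled_program, exempt_fee, has_dependent, has_valid_id, household_head, identity_verified, notify_finance, over_18, priority_flag, renewal_due, tax_filed} — 17 facts.

17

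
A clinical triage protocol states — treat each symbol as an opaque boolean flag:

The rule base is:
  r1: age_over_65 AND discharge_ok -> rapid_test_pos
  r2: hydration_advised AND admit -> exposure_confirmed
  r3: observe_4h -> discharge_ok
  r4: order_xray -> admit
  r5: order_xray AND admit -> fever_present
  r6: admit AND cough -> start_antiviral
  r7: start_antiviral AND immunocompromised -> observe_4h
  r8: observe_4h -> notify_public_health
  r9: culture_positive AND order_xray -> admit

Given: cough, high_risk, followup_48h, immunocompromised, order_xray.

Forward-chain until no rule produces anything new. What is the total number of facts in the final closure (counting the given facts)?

11

Round 1 — r4, derive admit.
Round 2 — r5, r6, derive fever_present, start_antiviral.
Round 3 — r7, derive observe_4h.
Round 4 — r3, r8, derive discharge_ok, notify_public_health.
Closure: {admit, cough, discharge_ok, fever_present, followup_48h, high_risk, immunocompromised, notify_public_health, observe_4h, order_xray, start_antiviral} — 11 facts.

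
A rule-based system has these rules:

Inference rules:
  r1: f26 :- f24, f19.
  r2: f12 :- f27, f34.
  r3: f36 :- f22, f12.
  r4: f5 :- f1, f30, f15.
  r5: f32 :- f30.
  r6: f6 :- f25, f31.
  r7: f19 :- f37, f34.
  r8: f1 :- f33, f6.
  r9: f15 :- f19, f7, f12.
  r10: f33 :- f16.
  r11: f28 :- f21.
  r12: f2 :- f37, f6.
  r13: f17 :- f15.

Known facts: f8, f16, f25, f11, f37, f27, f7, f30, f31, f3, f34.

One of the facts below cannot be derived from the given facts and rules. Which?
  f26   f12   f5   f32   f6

[1] r2 [f12 :- f27, f34.]; r5 [f32 :- f30.]; r6 [f6 :- f25, f31.]; r7 [f19 :- f37, f34.]; r10 [f33 :- f16.]. ⇒ new: f12, f32, f6, f19, f33.
[2] r8 [f1 :- f33, f6.]; r9 [f15 :- f19, f7, f12.]; r12 [f2 :- f37, f6.]. ⇒ new: f1, f15, f2.
[3] r4 [f5 :- f1, f30, f15.]; r13 [f17 :- f15.]. ⇒ new: f5, f17.
Derived: f12 (round 1), f32 (round 1), f6 (round 1), f5 (round 3). f26 never appears in any round.

f26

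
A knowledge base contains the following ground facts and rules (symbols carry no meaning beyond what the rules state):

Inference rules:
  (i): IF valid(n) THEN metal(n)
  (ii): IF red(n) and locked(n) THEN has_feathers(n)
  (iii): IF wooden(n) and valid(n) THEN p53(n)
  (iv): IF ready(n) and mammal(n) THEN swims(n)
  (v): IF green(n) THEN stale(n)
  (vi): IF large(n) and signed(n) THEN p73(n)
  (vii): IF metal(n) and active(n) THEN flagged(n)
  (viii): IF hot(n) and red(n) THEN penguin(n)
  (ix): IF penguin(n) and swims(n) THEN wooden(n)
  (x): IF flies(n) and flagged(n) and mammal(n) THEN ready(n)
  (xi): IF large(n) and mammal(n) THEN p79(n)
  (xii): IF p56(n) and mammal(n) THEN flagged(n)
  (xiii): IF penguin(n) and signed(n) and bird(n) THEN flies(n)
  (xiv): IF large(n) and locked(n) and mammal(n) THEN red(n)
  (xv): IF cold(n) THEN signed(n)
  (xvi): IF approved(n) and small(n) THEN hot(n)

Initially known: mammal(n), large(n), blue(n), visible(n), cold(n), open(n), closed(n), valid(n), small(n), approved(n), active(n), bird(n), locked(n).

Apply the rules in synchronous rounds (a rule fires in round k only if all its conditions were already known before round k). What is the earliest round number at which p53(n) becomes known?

Round 1 — (i), (xi), (xiv), (xv), (xvi), derive metal(n), p79(n), red(n), signed(n), hot(n).
Round 2 — (ii), (vi), (vii), (viii), derive has_feathers(n), p73(n), flagged(n), penguin(n).
Round 3 — (xiii), derive flies(n).
Round 4 — (x), derive ready(n).
Round 5 — (iv), derive swims(n).
Round 6 — (ix), derive wooden(n).
Round 7 — (iii), derive p53(n).
p53(n) first appears in round 7.

7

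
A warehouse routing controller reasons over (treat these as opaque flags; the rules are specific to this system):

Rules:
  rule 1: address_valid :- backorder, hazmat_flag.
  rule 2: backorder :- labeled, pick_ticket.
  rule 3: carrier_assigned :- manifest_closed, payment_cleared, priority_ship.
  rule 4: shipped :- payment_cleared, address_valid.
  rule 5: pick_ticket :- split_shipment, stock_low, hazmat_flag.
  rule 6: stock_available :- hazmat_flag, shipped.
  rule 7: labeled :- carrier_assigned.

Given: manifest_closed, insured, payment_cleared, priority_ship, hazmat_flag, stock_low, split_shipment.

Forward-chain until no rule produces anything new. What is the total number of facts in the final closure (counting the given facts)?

14

Round 1 fires rule 3, rule 5, giving carrier_assigned, pick_ticket.
Round 2 fires rule 7, giving labeled.
Round 3 fires rule 2, giving backorder.
Round 4 fires rule 1, giving address_valid.
Round 5 fires rule 4, giving shipped.
Round 6 fires rule 6, giving stock_available.
Closure: {address_valid, backorder, carrier_assigned, hazmat_flag, insured, labeled, manifest_closed, payment_cleared, pick_ticket, priority_ship, shipped, split_shipment, stock_available, stock_low} — 14 facts.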